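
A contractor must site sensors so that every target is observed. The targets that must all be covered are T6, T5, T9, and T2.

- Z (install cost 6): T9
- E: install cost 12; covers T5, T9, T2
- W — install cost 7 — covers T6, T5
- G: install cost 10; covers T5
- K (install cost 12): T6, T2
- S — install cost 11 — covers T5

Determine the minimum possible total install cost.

The greedy cost-per-new-target heuristic would pick W, Z, and E for 25, but a cheaper cover exists.
Choose E and W: together they cover T6, T5, T9, T2 — every target.
Total install cost: 12 + 7 = 19.
No cover costs less than 19.

19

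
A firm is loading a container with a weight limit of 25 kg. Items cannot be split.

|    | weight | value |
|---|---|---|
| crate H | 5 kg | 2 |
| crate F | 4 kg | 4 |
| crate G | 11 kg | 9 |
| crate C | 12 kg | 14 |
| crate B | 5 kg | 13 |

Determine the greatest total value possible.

31

crate F + crate C + crate B: weight 4 + 12 + 5 = 21 ≤ 25, value 4 + 14 + 13 = 31.
crate H + crate F + crate G + crate B: weight 5 + 4 + 11 + 5 = 25 ≤ 25, value 2 + 4 + 9 + 13 = 28.
crate H + crate C + crate B: weight 5 + 12 + 5 = 22 ≤ 25, value 2 + 14 + 13 = 29.
Best is crate F, crate C, and crate B with total value 31.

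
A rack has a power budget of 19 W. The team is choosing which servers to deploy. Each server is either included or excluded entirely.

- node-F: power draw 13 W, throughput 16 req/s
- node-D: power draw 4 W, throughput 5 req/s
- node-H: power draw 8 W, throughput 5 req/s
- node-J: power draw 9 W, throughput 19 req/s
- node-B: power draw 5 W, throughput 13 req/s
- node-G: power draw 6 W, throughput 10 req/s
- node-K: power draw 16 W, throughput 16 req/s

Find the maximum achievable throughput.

37

Allowing fractional choices, the relaxed optimum would be about 40.3, but servers are indivisible.
node-D + node-J + node-G: power draw 4 + 9 + 6 = 19 ≤ 19, throughput 5 + 19 + 10 = 34.
node-D + node-J + node-B: power draw 4 + 9 + 5 = 18 ≤ 19, throughput 5 + 19 + 13 = 37.
node-J + node-B: power draw 9 + 5 = 14 ≤ 19, throughput 19 + 13 = 32.
Best is node-D, node-J, and node-B with total throughput 37.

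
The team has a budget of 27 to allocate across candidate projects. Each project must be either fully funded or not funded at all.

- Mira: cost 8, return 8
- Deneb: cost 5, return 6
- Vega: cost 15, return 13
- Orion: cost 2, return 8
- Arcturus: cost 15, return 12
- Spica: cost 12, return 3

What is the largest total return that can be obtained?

29

Mira + Orion + Arcturus: cost 8 + 2 + 15 = 25 ≤ 27, return 8 + 8 + 12 = 28.
Deneb + Vega + Orion: cost 5 + 15 + 2 = 22 ≤ 27, return 6 + 13 + 8 = 27.
Mira + Vega + Orion: cost 8 + 15 + 2 = 25 ≤ 27, return 8 + 13 + 8 = 29.
Best is Mira, Vega, and Orion with total return 29.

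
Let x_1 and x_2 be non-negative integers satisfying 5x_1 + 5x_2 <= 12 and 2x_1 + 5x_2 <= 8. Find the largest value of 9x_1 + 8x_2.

The continuous relaxation peaks at (2.4, 0) with value 21.60; rounding to a feasible lattice point costs some objective.
(x_1,x_2)=(2,0): 5·2+5·0=10≤12, 2·2+5·0=4≤8, objective 18.
(x_1,x_2)=(1,1): 5·1+5·1=10≤12, 2·1+5·1=7≤8, objective 17.
(x_1,x_2)=(1,0): 5·1+5·0=5≤12, 2·1+5·0=2≤8, objective 9.
No feasible integer point exceeds 18.

18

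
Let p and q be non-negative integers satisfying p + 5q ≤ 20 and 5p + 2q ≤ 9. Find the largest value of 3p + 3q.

12

(p,q)=(0,4): 1·0+5·4=20≤20, 5·0+2·4=8≤9, objective 12.
(p,q)=(1,2): 1·1+5·2=11≤20, 5·1+2·2=9≤9, objective 9.
(p,q)=(0,3): 1·0+5·3=15≤20, 5·0+2·3=6≤9, objective 9.
No feasible integer point exceeds 12.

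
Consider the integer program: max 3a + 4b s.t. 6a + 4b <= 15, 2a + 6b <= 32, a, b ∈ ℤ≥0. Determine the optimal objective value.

Relaxing integrality, the LP optimum is 15.00 at (a,b) = (0, 3.75), which is not an integer point.
(a,b)=(0,3): 6·0+4·3=12≤15, 2·0+6·3=18≤32, objective 12.
(a,b)=(1,2): 6·1+4·2=14≤15, 2·1+6·2=14≤32, objective 11.
No feasible integer point exceeds 12.

12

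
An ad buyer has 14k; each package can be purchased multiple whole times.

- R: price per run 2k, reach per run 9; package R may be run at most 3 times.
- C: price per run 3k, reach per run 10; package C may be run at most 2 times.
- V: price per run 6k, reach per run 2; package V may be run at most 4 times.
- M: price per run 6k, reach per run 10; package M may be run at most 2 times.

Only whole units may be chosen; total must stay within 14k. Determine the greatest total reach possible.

Take 3×R and 2×C: price 12 ≤ 14, reach 3·9 + 2·10 = 47.
R has the best ratio (9/2) and is taken to its limit of 3; remaining capacity is filled optimally with the others.

47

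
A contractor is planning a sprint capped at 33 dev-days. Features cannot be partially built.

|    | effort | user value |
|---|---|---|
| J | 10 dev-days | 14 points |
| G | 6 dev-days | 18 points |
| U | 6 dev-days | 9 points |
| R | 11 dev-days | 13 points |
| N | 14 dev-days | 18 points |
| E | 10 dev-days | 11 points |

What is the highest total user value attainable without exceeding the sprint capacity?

54

Take J, G, U, and R: effort 10 + 6 + 6 + 11 = 33 ≤ 33, user value 14 + 18 + 9 + 13 = 54.
No other feasible combination does better.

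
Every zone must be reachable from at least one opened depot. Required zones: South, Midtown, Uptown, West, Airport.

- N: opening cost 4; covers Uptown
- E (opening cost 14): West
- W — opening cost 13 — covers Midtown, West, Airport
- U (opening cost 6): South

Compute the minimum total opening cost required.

This is a weighted set-cover instance.
Choose N, W, and U: together they cover South, Midtown, Uptown, West, Airport — every zone.
Total opening cost: 4 + 13 + 6 = 23.

23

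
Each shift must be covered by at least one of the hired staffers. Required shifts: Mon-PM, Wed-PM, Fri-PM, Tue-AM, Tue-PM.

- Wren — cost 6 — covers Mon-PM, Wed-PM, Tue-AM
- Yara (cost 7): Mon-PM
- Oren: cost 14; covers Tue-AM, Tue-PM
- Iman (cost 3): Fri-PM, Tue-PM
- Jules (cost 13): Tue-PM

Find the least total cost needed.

9

Choose Wren and Iman: together they cover Mon-PM, Wed-PM, Fri-PM, Tue-AM, Tue-PM — every shift.
Total cost: 6 + 3 = 9.
No cover costs less than 9.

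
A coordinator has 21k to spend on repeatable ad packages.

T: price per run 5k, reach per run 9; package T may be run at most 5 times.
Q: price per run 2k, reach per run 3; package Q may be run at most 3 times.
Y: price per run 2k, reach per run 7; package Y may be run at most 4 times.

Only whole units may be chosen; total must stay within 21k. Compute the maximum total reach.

2×T, 1×Q, and 4×Y: price 20 ≤ 21, reach 2·9 + 1·3 + 4·7 = 49.
3×T and 3×Y: price 21 ≤ 21, reach 3·9 + 3·7 = 48.
Best is 49.

49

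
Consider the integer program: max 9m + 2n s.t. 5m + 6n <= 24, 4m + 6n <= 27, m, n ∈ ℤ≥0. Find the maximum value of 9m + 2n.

36

Relaxing integrality, the LP optimum is 43.20 at (m,n) = (4.8, 0), which is not an integer point.
(m,n)=(4,0): 5·4+6·0=20≤24, 4·4+6·0=16≤27, objective 36.
(m,n)=(3,1): 5·3+6·1=21≤24, 4·3+6·1=18≤27, objective 29.
(m,n)=(3,0): 5·3+6·0=15≤24, 4·3+6·0=12≤27, objective 27.
The best lattice point is (4,0), giving 36.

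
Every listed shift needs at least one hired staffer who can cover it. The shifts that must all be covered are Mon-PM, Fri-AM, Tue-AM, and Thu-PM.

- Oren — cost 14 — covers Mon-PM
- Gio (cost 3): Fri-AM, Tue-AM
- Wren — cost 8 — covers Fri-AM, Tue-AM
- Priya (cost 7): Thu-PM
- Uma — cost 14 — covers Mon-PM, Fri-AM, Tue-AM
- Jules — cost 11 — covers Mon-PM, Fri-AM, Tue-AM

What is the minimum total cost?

The greedy cost-per-new-shift heuristic would pick Gio, Priya, and Jules for 21, but a cheaper cover exists.
Choose Priya and Jules: together they cover Mon-PM, Fri-AM, Tue-AM, Thu-PM — every shift.
Total cost: 7 + 11 = 18.
No cover costs less than 18.

18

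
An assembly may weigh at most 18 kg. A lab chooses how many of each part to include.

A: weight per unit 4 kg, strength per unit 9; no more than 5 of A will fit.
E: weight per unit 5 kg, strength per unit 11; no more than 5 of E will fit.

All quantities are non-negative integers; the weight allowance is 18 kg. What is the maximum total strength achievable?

A has the best ratio (9/4); taking only A gives at most 4×9 = 36 (stopped by the weight limit).
Mixing does better — 2×A and 2×E: weight 18 ≤ 18, strength 2·9 + 2·11 = 40.

40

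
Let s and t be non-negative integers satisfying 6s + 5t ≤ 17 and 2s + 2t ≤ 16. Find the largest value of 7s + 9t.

(s,t)=(0,3): 6·0+5·3=15≤17, 2·0+2·3=6≤16, objective 27.
(s,t)=(1,2): 6·1+5·2=16≤17, 2·1+2·2=6≤16, objective 25.
(s,t)=(0,2): 6·0+5·2=10≤17, 2·0+2·2=4≤16, objective 18.
The best lattice point is (0,3), giving 27.

27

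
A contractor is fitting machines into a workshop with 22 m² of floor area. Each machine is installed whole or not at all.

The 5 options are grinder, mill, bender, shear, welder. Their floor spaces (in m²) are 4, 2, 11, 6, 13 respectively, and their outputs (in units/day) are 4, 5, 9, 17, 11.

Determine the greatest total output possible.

33

mill + bender + shear: floor space 2 + 11 + 6 = 19 ≤ 22, output 5 + 9 + 17 = 31.
mill + shear + welder: floor space 2 + 6 + 13 = 21 ≤ 22, output 5 + 17 + 11 = 33.
Best is mill, shear, and welder with total output 33.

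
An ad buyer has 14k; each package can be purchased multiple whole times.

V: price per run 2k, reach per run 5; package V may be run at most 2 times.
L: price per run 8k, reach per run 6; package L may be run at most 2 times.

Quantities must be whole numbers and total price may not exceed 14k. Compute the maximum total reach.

16

This is a bounded integer knapsack.
V has the best ratio (5/2); taking only V gives at most 2×5 = 10 (stopped by the supply cap of 2).
Mixing does better — 2×V and 1×L: price 12 ≤ 14, reach 2·5 + 1·6 = 16.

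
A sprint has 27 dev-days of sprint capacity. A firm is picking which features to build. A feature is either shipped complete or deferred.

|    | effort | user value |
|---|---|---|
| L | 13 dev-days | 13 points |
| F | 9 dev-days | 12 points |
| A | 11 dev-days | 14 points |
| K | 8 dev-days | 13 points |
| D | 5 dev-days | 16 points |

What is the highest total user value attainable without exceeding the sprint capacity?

This is an integer program with binary decision variables.
Allowing fractional choices, the relaxed optimum would be about 47.4, but features are indivisible.
F + A + D: effort 9 + 11 + 5 = 25 ≤ 27, user value 12 + 14 + 16 = 42.
A + K + D: effort 11 + 8 + 5 = 24 ≤ 27, user value 14 + 13 + 16 = 43.
L + K + D: effort 13 + 8 + 5 = 26 ≤ 27, user value 13 + 13 + 16 = 42.
Best is A, K, and D with total user value 43.

43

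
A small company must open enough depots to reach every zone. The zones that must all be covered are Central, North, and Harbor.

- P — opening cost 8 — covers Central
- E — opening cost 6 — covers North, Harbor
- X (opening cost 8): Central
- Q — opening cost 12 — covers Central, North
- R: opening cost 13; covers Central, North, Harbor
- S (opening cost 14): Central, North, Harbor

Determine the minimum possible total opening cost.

This is a weighted set-cover instance.
The greedy cost-per-new-zone heuristic would pick E and P for 14, but a cheaper cover exists.
R alone covers Central, North, Harbor — every zone.
Total opening cost: 13.
No cover costs less than 13.

13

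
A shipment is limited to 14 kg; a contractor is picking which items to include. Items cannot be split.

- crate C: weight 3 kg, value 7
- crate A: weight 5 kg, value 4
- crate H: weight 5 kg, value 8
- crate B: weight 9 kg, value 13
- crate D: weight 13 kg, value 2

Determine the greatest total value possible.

crate C + crate A + crate H: weight 3 + 5 + 5 = 13 ≤ 14, value 7 + 4 + 8 = 19.
crate C + crate B: weight 3 + 9 = 12 ≤ 14, value 7 + 13 = 20.
crate H + crate B: weight 5 + 9 = 14 ≤ 14, value 8 + 13 = 21.
Best is crate H and crate B with total value 21.

21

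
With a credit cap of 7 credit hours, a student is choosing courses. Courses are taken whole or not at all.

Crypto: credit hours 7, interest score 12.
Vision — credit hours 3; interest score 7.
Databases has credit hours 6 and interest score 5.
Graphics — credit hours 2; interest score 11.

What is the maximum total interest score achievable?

Allowing fractional choices, the relaxed optimum would be about 21.4, but courses are indivisible.
Crypto: credit hours 7 ≤ 7, interest score 12.
Vision + Graphics: credit hours 3 + 2 = 5 ≤ 7, interest score 7 + 11 = 18.
Best is Vision and Graphics with total interest score 18.

18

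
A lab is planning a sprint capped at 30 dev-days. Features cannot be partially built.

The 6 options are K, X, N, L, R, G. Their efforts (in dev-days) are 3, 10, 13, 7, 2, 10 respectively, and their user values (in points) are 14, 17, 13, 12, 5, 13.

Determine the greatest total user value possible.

56

Allowing fractional choices, the relaxed optimum would be about 58.4, but features are indivisible.
K + X + L + G: effort 3 + 10 + 7 + 10 = 30 ≤ 30, user value 14 + 17 + 12 + 13 = 56.
K + X + R + G: effort 3 + 10 + 2 + 10 = 25 ≤ 30, user value 14 + 17 + 5 + 13 = 49.
K + X + N + R: effort 3 + 10 + 13 + 2 = 28 ≤ 30, user value 14 + 17 + 13 + 5 = 49.
Best is K, X, L, and G with total user value 56.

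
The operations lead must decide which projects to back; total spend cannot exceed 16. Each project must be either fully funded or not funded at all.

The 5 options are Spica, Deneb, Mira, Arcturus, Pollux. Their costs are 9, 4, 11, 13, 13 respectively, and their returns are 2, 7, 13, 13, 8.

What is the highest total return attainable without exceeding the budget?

Take Deneb and Mira: cost 4 + 11 = 15 ≤ 16, return 7 + 13 = 20.
No other feasible combination does better.

20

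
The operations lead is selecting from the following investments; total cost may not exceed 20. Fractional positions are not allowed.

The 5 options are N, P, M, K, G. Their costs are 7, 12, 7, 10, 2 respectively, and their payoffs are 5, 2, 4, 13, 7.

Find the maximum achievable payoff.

Take N, K, and G: cost 7 + 10 + 2 = 19 ≤ 20, payoff 5 + 13 + 7 = 25.
No other feasible combination does better.

25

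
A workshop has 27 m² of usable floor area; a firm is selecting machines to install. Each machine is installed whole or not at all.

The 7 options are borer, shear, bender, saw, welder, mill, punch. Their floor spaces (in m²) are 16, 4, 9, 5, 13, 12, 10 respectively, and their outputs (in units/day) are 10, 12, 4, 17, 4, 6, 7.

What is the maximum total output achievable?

borer + shear + saw: floor space 16 + 4 + 5 = 25 ≤ 27, output 10 + 12 + 17 = 39.
shear + saw + mill: floor space 4 + 5 + 12 = 21 ≤ 27, output 12 + 17 + 6 = 35.
shear + saw + punch: floor space 4 + 5 + 10 = 19 ≤ 27, output 12 + 17 + 7 = 36.
Best is borer, shear, and saw with total output 39.

39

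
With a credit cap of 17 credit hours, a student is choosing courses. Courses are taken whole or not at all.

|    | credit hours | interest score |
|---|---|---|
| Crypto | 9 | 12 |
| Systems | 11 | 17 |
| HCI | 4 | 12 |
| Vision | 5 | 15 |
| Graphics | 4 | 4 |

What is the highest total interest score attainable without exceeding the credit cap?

Systems + HCI: credit hours 11 + 4 = 15 ≤ 17, interest score 17 + 12 = 29.
Systems + Vision: credit hours 11 + 5 = 16 ≤ 17, interest score 17 + 15 = 32.
HCI + Vision + Graphics: credit hours 4 + 5 + 4 = 13 ≤ 17, interest score 12 + 15 + 4 = 31.
Best is Systems and Vision with total interest score 32.

32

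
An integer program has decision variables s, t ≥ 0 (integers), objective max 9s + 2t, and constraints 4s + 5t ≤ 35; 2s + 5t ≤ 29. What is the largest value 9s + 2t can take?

72

(s,t)=(8,0) is feasible, giving 72.
(s,t)=(7,1) is feasible, giving 65.
The best lattice point is (8,0), giving 72.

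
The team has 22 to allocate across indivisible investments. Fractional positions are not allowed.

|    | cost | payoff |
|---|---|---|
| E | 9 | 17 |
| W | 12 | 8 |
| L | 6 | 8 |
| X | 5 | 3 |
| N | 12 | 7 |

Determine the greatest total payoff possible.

This is an integer program with binary decision variables.
Allowing fractional choices, the relaxed optimum would be about 29.7, but investments are indivisible.
E + L: cost 9 + 6 = 15 ≤ 22, payoff 17 + 8 = 25.
E + W: cost 9 + 12 = 21 ≤ 22, payoff 17 + 8 = 25.
E + L + X: cost 9 + 6 + 5 = 20 ≤ 22, payoff 17 + 8 + 3 = 28.
Best is E, L, and X with total payoff 28.

28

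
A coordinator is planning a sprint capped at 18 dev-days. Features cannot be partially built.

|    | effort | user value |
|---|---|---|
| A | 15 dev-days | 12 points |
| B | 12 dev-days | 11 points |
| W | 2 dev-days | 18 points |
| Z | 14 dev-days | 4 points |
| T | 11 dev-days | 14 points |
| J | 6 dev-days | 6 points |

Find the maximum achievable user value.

Take W and T: effort 2 + 11 = 13 ≤ 18, user value 18 + 14 = 32.
No other feasible combination does better.

32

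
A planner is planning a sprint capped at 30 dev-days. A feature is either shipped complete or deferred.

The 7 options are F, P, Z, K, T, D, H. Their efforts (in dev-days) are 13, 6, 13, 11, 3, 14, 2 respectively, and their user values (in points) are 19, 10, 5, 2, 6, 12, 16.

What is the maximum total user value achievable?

Allowing fractional choices, the relaxed optimum would be about 56.1, but features are indivisible.
F + P + H: effort 13 + 6 + 2 = 21 ≤ 30, user value 19 + 10 + 16 = 45.
F + P + T + H: effort 13 + 6 + 3 + 2 = 24 ≤ 30, user value 19 + 10 + 6 + 16 = 51.
F + D + H: effort 13 + 14 + 2 = 29 ≤ 30, user value 19 + 12 + 16 = 47.
Best is F, P, T, and H with total user value 51.

51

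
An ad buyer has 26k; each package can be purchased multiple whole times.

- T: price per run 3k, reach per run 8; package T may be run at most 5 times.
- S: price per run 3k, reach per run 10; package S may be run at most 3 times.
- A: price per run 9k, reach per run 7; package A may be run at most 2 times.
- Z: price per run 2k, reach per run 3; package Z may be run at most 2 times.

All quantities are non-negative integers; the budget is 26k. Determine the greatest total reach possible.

73

S has the best ratio (10/3); taking only S gives at most 3×10 = 30 (stopped by the supply cap of 3).
Mixing does better — 5×T, 3×S, and 1×Z: price 26 ≤ 26, reach 5·8 + 3·10 + 1·3 = 73.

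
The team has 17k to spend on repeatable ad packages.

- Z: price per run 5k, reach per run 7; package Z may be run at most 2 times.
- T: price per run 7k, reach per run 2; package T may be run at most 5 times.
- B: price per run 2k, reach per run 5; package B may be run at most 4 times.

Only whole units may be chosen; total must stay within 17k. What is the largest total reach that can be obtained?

1×Z and 4×B: price 13 ≤ 17, reach 1·7 + 4·5 = 27.
2×Z and 3×B: price 16 ≤ 17, reach 2·7 + 3·5 = 29.
Best is 29.

29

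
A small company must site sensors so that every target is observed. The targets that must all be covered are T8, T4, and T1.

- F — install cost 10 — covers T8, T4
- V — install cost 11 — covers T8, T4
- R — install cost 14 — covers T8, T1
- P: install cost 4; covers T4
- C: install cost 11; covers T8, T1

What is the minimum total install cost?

15

Choose P and C: together they cover T8, T4, T1 — every target.
Total install cost: 4 + 11 = 15.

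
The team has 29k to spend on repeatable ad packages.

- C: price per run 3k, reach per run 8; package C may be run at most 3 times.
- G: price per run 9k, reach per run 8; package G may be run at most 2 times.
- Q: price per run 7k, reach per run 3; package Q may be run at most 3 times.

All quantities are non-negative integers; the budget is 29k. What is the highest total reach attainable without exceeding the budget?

40

This is a bounded integer knapsack.
Take 3×C and 2×G: price 27 ≤ 29, reach 3·8 + 2·8 = 40.
C has the best ratio (8/3) and is taken to its limit of 3; remaining capacity is filled optimally with the others.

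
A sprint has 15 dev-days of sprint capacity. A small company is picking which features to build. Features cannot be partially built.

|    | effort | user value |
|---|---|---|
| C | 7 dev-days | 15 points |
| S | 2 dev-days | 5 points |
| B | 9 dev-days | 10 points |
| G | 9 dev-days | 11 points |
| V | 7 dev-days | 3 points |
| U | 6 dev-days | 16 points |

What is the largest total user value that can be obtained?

G + U: effort 9 + 6 = 15 ≤ 15, user value 11 + 16 = 27.
C + U: effort 7 + 6 = 13 ≤ 15, user value 15 + 16 = 31.
C + S + U: effort 7 + 2 + 6 = 15 ≤ 15, user value 15 + 5 + 16 = 36.
Best is C, S, and U with total user value 36.

36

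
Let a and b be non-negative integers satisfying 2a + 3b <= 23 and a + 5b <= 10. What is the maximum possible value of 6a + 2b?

60

(a,b)=(10,0): 2·10+3·0=20≤23, 1·10+5·0=10≤10, objective 60.
(a,b)=(9,0): 2·9+3·0=18≤23, 1·9+5·0=9≤10, objective 54.
No feasible integer point exceeds 60.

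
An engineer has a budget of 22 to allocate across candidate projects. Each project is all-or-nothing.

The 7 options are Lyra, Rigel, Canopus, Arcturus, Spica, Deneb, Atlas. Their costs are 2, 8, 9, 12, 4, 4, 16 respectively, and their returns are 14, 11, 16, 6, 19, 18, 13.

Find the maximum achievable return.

67

This is an integer program with binary decision variables.
Allowing fractional choices, the relaxed optimum would be about 71.1, but projects are indivisible.
Lyra + Rigel + Spica + Deneb: cost 2 + 8 + 4 + 4 = 18 ≤ 22, return 14 + 11 + 19 + 18 = 62.
Lyra + Canopus + Spica + Deneb: cost 2 + 9 + 4 + 4 = 19 ≤ 22, return 14 + 16 + 19 + 18 = 67.
Best is Lyra, Canopus, Spica, and Deneb with total return 67.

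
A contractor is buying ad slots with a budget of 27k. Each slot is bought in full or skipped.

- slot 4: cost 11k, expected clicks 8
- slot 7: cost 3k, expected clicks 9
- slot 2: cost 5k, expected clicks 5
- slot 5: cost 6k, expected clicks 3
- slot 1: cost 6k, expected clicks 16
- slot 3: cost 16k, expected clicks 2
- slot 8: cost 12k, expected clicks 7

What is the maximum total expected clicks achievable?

38

This is a 0-1 knapsack instance.
Allowing fractional choices, the relaxed optimum would be about 39.2, but ad slots are indivisible.
slot 7 + slot 2 + slot 1 + slot 8: cost 3 + 5 + 6 + 12 = 26 ≤ 27, expected clicks 9 + 5 + 16 + 7 = 37.
slot 4 + slot 7 + slot 2 + slot 1: cost 11 + 3 + 5 + 6 = 25 ≤ 27, expected clicks 8 + 9 + 5 + 16 = 38.
slot 4 + slot 7 + slot 5 + slot 1: cost 11 + 3 + 6 + 6 = 26 ≤ 27, expected clicks 8 + 9 + 3 + 16 = 36.
Best is slot 4, slot 7, slot 2, and slot 1 with total expected clicks 38.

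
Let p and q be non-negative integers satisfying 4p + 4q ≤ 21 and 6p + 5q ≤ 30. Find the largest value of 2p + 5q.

Relaxing integrality, the LP optimum is 26.25 at (p,q) = (0, 5.25), which is not an integer point.
(p,q)=(0,5): 4·0+4·5=20≤21, 6·0+5·5=25≤30, objective 25.
(p,q)=(1,4): 4·1+4·4=20≤21, 6·1+5·4=26≤30, objective 22.
(p,q)=(0,4): 4·0+4·4=16≤21, 6·0+5·4=20≤30, objective 20.
Maximum is 25 at (p,q)=(0,5).

25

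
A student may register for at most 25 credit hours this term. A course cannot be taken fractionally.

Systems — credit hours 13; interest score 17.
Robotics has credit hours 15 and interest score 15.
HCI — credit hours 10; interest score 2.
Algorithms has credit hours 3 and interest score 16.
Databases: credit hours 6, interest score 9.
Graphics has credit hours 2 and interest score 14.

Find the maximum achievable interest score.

Allowing fractional choices, the relaxed optimum would be about 57.0, but courses are indivisible.
Robotics + Algorithms + Graphics: credit hours 15 + 3 + 2 = 20 ≤ 25, interest score 15 + 16 + 14 = 45.
Systems + Algorithms + Graphics: credit hours 13 + 3 + 2 = 18 ≤ 25, interest score 17 + 16 + 14 = 47.
Systems + Algorithms + Databases + Graphics: credit hours 13 + 3 + 6 + 2 = 24 ≤ 25, interest score 17 + 16 + 9 + 14 = 56.
Best is Systems, Algorithms, Databases, and Graphics with total interest score 56.

56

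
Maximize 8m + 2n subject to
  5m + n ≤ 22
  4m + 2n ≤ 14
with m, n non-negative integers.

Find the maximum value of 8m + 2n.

(m,n)=(3,1) is feasible, giving 26.
(m,n)=(3,0) is feasible, giving 24.
(m,n)=(2,2) is feasible, giving 20.
Maximum is 26 at (m,n)=(3,1).

26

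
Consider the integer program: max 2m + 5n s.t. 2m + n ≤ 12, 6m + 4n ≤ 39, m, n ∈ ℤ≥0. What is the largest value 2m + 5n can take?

45

The continuous relaxation peaks at (0, 9.75) with value 48.75; rounding to a feasible lattice point costs some objective.
(m,n)=(0,9): 2·0+1·9=9≤12, 6·0+4·9=36≤39, objective 45.
(m,n)=(1,8): 2·1+1·8=10≤12, 6·1+4·8=38≤39, objective 42.
(m,n)=(0,8): 2·0+1·8=8≤12, 6·0+4·8=32≤39, objective 40.
No feasible integer point exceeds 45.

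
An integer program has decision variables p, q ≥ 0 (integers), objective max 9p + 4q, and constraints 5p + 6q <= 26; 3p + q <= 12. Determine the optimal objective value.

36

(p,q)=(4,0) is feasible, giving 36.
(p,q)=(3,1) is feasible, giving 31.
(p,q)=(3,0) is feasible, giving 27.
Maximum is 36 at (p,q)=(4,0).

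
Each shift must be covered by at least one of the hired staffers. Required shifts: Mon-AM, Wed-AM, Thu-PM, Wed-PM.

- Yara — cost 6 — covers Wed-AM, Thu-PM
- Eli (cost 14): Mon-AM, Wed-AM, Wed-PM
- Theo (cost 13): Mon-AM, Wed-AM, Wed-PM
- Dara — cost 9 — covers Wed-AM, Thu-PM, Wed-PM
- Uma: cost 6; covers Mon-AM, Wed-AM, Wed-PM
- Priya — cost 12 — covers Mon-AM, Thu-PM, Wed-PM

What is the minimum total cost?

12

Choose Yara and Uma: together they cover Mon-AM, Wed-AM, Thu-PM, Wed-PM — every shift.
Total cost: 6 + 6 = 12.
No cover costs less than 12.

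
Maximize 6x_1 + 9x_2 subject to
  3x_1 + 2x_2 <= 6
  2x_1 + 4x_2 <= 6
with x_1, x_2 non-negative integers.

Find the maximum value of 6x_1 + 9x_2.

15

The continuous relaxation peaks at (1.5, 0.75) with value 15.75; rounding to a feasible lattice point costs some objective.
(x_1,x_2)=(1,1) is feasible, giving 15.
(x_1,x_2)=(2,0) is feasible, giving 12.
(x_1,x_2)=(0,1) is feasible, giving 9.
Maximum is 15 at (x_1,x_2)=(1,1).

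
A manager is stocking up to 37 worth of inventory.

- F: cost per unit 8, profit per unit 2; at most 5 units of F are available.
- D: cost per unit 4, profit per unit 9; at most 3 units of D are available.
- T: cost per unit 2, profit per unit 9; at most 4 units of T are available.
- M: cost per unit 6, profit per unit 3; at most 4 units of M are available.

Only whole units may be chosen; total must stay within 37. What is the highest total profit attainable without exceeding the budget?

This is a bounded integer knapsack.
3×D, 4×T, and 2×M: cost 32 ≤ 37, profit 3·9 + 4·9 + 2·3 = 69.
1×F, 3×D, 4×T, and 1×M: cost 34 ≤ 37, profit 1·2 + 3·9 + 4·9 + 1·3 = 68.
Best is 69.

69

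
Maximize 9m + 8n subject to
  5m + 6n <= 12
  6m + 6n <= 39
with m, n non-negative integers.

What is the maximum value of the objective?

18

(m,n)=(2,0): 5·2+6·0=10≤12, 6·2+6·0=12≤39, objective 18.
(m,n)=(1,1): 5·1+6·1=11≤12, 6·1+6·1=12≤39, objective 17.
(m,n)=(1,0): 5·1+6·0=5≤12, 6·1+6·0=6≤39, objective 9.
Maximum is 18 at (m,n)=(2,0).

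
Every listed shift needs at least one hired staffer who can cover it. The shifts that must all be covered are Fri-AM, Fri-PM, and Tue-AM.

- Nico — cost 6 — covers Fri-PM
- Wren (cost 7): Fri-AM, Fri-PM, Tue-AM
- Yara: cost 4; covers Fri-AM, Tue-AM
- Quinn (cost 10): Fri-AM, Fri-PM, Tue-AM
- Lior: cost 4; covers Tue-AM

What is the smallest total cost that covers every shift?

7

The greedy cost-per-new-shift heuristic would pick Yara and Nico for 10, but a cheaper cover exists.
Wren alone covers Fri-AM, Fri-PM, Tue-AM — every shift.
Total cost: 7.
No cover costs less than 7.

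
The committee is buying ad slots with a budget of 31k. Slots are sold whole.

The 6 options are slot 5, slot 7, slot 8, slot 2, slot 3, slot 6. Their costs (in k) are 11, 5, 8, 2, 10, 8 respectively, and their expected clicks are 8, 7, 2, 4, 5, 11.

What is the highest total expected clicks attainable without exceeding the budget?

30

slot 5 + slot 7 + slot 2 + slot 6: cost 11 + 5 + 2 + 8 = 26 ≤ 31, expected clicks 8 + 7 + 4 + 11 = 30.
slot 5 + slot 2 + slot 3 + slot 6: cost 11 + 2 + 10 + 8 = 31 ≤ 31, expected clicks 8 + 4 + 5 + 11 = 28.
Best is slot 5, slot 7, slot 2, and slot 6 with total expected clicks 30.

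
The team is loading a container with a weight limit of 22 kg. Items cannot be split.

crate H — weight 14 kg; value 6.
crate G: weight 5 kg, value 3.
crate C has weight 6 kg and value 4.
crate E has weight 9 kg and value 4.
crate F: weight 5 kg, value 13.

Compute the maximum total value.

crate G + crate E + crate F: weight 5 + 9 + 5 = 19 ≤ 22, value 3 + 4 + 13 = 20.
crate G + crate C + crate F: weight 5 + 6 + 5 = 16 ≤ 22, value 3 + 4 + 13 = 20.
crate C + crate E + crate F: weight 6 + 9 + 5 = 20 ≤ 22, value 4 + 4 + 13 = 21.
Best is crate C, crate E, and crate F with total value 21.

21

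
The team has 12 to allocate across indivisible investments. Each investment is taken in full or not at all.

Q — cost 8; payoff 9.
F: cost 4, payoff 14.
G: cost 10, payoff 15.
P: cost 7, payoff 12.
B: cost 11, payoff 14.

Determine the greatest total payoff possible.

26

This is an integer program with binary decision variables.
Q + F: cost 8 + 4 = 12 ≤ 12, payoff 9 + 14 = 23.
G: cost 10 ≤ 12, payoff 15.
F + P: cost 4 + 7 = 11 ≤ 12, payoff 14 + 12 = 26.
Best is F and P with total payoff 26.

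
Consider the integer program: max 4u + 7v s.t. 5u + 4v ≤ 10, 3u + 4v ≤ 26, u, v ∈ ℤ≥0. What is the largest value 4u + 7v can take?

The continuous relaxation peaks at (0, 2.5) with value 17.50; rounding to a feasible lattice point costs some objective.
(u,v)=(0,2): 5·0+4·2=8≤10, 3·0+4·2=8≤26, objective 14.
(u,v)=(1,1): 5·1+4·1=9≤10, 3·1+4·1=7≤26, objective 11.
(u,v)=(0,1): 5·0+4·1=4≤10, 3·0+4·1=4≤26, objective 7.
No feasible integer point exceeds 14.

14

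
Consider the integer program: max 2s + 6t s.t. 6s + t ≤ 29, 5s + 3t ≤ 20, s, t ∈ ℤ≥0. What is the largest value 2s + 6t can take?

36

Relaxing integrality, the LP optimum is 40.00 at (s,t) = (0, 6.67), which is not an integer point.
(s,t)=(0,6): 6·0+1·6=6≤29, 5·0+3·6=18≤20, objective 36.
(s,t)=(1,5): 6·1+1·5=11≤29, 5·1+3·5=20≤20, objective 32.
(s,t)=(0,5): 6·0+1·5=5≤29, 5·0+3·5=15≤20, objective 30.
Maximum is 36 at (s,t)=(0,6).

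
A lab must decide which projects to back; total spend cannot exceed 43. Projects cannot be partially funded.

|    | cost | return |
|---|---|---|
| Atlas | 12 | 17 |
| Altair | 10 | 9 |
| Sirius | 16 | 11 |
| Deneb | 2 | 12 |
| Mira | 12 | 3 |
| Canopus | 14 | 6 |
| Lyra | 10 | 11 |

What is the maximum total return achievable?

51

Treat it as a binary knapsack problem.
Atlas + Altair + Deneb + Lyra: cost 12 + 10 + 2 + 10 = 34 ≤ 43, return 17 + 9 + 12 + 11 = 49.
Atlas + Sirius + Deneb + Lyra: cost 12 + 16 + 2 + 10 = 40 ≤ 43, return 17 + 11 + 12 + 11 = 51.
Best is Atlas, Sirius, Deneb, and Lyra with total return 51.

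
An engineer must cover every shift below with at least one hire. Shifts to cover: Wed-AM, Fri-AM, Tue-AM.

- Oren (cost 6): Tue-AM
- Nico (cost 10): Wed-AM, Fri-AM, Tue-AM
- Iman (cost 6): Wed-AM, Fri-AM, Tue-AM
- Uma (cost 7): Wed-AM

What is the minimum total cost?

Iman alone covers Wed-AM, Fri-AM, Tue-AM — every shift.
Total cost: 6.
No cover costs less than 6.

6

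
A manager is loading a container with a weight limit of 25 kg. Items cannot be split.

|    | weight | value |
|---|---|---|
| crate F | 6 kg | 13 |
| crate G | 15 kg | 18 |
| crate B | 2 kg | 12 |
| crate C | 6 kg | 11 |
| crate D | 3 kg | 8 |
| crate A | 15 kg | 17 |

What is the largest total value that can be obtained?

44

Treat it as a binary knapsack problem.
Take crate F, crate B, crate C, and crate D: weight 6 + 2 + 6 + 3 = 17 ≤ 25, value 13 + 12 + 11 + 8 = 44.
No other feasible combination does better.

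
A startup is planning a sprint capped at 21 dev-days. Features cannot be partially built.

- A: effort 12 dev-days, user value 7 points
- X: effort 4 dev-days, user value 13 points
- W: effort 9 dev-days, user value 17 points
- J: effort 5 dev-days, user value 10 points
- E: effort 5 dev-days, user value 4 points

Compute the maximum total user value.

Allowing fractional choices, the relaxed optimum would be about 42.4, but features are indivisible.
X + W + E: effort 4 + 9 + 5 = 18 ≤ 21, user value 13 + 17 + 4 = 34.
W + J + E: effort 9 + 5 + 5 = 19 ≤ 21, user value 17 + 10 + 4 = 31.
X + W + J: effort 4 + 9 + 5 = 18 ≤ 21, user value 13 + 17 + 10 = 40.
Best is X, W, and J with total user value 40.

40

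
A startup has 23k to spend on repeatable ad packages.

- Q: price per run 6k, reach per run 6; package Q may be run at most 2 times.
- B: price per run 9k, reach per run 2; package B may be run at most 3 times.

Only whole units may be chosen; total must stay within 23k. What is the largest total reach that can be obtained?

14

Q has the best ratio (6/6); taking only Q gives at most 2×6 = 12 (stopped by the supply cap of 2).
Mixing does better — 2×Q and 1×B: price 21 ≤ 23, reach 2·6 + 1·2 = 14.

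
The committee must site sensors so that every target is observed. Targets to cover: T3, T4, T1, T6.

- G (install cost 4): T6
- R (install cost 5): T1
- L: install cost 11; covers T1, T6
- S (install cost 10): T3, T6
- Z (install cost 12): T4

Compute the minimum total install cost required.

The greedy cost-per-new-target heuristic would pick G, R, S, and Z for 31, but a cheaper cover exists.
Choose R, S, and Z: together they cover T3, T4, T1, T6 — every target.
Total install cost: 5 + 10 + 12 = 27.
No cover costs less than 27.

27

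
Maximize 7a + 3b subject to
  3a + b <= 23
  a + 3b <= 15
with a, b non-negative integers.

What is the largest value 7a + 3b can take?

55

(a,b)=(7,2): 3·7+1·2=23≤23, 1·7+3·2=13≤15, objective 55.
(a,b)=(7,1): 3·7+1·1=22≤23, 1·7+3·1=10≤15, objective 52.
(a,b)=(6,3): 3·6+1·3=21≤23, 1·6+3·3=15≤15, objective 51.
No feasible integer point exceeds 55.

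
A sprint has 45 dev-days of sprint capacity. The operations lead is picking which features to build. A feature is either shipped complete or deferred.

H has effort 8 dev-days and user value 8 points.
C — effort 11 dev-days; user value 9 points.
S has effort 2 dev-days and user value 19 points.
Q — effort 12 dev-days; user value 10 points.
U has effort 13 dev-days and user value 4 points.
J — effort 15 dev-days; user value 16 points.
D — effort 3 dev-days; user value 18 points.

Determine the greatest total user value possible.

72

Allowing fractional choices, the relaxed optimum would be about 75.1, but features are indivisible.
C + S + Q + J + D: effort 11 + 2 + 12 + 15 + 3 = 43 ≤ 45, user value 9 + 19 + 10 + 16 + 18 = 72.
H + S + Q + J + D: effort 8 + 2 + 12 + 15 + 3 = 40 ≤ 45, user value 8 + 19 + 10 + 16 + 18 = 71.
Best is C, S, Q, J, and D with total user value 72.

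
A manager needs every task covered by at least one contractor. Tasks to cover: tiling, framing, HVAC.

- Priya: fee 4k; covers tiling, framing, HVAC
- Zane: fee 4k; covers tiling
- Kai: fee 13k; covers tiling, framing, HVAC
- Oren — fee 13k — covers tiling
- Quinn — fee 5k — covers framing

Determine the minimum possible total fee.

Priya alone covers tiling, framing, HVAC — every task.
Total fee: 4.
No cover costs less than 4.

4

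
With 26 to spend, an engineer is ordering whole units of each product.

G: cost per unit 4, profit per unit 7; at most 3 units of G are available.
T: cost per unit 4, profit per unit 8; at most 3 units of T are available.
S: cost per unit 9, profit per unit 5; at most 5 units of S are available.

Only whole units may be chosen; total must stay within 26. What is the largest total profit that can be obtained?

45

T has the best ratio (8/4); taking only T gives at most 3×8 = 24 (stopped by the supply cap of 3).
Mixing does better — 3×G and 3×T: cost 24 ≤ 26, profit 3·7 + 3·8 = 45.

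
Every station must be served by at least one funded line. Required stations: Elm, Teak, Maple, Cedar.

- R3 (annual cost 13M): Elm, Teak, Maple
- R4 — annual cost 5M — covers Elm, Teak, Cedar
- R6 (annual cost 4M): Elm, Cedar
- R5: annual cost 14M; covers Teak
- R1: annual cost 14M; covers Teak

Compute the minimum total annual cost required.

17

This is an integer covering problem.
The greedy cost-per-new-station heuristic would pick R4 and R3 for 18, but a cheaper cover exists.
Choose R3 and R6: together they cover Elm, Teak, Maple, Cedar — every station.
Total annual cost: 13 + 4 = 17.
No cover costs less than 17.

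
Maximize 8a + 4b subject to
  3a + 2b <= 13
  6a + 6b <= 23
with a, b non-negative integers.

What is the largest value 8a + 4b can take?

The continuous relaxation peaks at (3.83, 0) with value 30.67; rounding to a feasible lattice point costs some objective.
(a,b)=(3,0): 3·3+2·0=9≤13, 6·3+6·0=18≤23, objective 24.
(a,b)=(2,1): 3·2+2·1=8≤13, 6·2+6·1=18≤23, objective 20.
(a,b)=(2,0): 3·2+2·0=6≤13, 6·2+6·0=12≤23, objective 16.
Maximum is 24 at (a,b)=(3,0).

24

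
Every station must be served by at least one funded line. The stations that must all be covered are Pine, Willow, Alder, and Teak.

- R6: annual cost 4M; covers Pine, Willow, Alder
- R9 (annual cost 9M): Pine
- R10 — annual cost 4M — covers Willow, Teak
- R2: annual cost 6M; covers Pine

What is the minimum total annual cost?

Choose R6 and R10: together they cover Pine, Willow, Alder, Teak — every station.
Total annual cost: 4 + 4 = 8.
No cover costs less than 8.

8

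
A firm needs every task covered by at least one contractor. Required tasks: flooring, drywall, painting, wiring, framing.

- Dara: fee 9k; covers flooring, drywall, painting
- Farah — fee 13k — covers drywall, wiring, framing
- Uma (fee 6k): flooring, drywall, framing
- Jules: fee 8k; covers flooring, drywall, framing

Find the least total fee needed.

The greedy cost-per-new-task heuristic would pick Uma, Dara, and Farah for 28, but a cheaper cover exists.
Choose Dara and Farah: together they cover flooring, drywall, painting, wiring, framing — every task.
Total fee: 9 + 13 = 22.
No cover costs less than 22.

22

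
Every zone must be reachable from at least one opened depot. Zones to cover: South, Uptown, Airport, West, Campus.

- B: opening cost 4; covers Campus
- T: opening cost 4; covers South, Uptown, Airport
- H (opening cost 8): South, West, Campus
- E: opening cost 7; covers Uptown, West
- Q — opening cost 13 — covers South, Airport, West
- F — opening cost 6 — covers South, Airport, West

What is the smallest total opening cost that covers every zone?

12

Choose T and H: together they cover South, Uptown, Airport, West, Campus — every zone.
Total opening cost: 4 + 8 = 12.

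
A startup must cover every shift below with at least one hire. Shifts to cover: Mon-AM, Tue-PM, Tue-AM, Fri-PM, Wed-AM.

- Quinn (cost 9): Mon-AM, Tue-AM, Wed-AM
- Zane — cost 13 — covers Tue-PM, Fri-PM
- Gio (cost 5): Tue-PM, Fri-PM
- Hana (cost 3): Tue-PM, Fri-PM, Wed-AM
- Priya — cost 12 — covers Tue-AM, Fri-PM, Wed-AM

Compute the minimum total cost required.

12

This is an integer covering problem.
Choose Quinn and Hana: together they cover Mon-AM, Tue-PM, Tue-AM, Fri-PM, Wed-AM — every shift.
Total cost: 9 + 3 = 12.
No cover costs less than 12.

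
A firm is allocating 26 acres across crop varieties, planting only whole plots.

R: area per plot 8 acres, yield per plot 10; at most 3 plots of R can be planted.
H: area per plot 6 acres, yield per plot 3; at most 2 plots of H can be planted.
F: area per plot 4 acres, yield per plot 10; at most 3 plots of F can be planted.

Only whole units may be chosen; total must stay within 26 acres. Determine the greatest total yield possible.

F has the best ratio (10/4); taking only F gives at most 3×10 = 30 (stopped by the supply cap of 3).
Mixing does better — 1×R, 1×H, and 3×F: area 26 ≤ 26, yield 1·10 + 1·3 + 3·10 = 43.

43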